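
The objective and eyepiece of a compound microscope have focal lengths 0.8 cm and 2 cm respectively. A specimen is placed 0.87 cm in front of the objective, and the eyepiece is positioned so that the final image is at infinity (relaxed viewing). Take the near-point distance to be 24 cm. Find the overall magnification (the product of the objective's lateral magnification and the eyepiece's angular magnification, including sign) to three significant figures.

-137

Objective: 1/d_i = 1/f_obj - 1/d_o = 1/0.8 - 1/0.87 = 0.10057 cm^-1, so d_i = 9.943 cm.
m_obj = -d_i/d_o = -9.943/0.87 = -11.429.
Eyepiece angular magnification (image at infinity): M_eye = D/f_e = 24/2 = 12.000.
Overall M = m_obj x M_eye = (-11.429)(12.000) = -137.14.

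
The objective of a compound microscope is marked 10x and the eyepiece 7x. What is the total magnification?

70

The overall magnification of a compound microscope is the product of the objective and eyepiece magnifications:
M = M_obj x M_eye = 10 x 7 = 70.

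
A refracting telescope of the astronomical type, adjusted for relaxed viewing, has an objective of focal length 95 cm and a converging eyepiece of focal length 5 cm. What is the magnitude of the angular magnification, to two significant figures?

19

|M| = f_obj/|f_eye| = 95/5 = 19.000.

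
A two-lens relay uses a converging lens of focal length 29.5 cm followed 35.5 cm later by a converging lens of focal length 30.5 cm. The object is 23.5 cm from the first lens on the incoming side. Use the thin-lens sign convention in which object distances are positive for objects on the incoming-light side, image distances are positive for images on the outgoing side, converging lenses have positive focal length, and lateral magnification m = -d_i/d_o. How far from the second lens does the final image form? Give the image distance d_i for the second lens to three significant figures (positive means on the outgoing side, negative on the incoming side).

38.2 cm

Lens 1: 1/d_i1 = 1/f_1 - 1/d_o1 = 1/29.5 - 1/23.5 = -0.00865 cm^-1, so d_i1 = -115.542 cm.
With d_i1 < 0 the first image is virtual and lies on the object side; the object distance for lens 2 is d_o2 = 35.5 - (-115.542) = 151.042 cm.
Lens 2: 1/d_i2 = 1/f_2 - 1/d_o2 = 1/30.5 - 1/(151.042) = 0.02617 cm^-1, so d_i2 = 38.217 cm.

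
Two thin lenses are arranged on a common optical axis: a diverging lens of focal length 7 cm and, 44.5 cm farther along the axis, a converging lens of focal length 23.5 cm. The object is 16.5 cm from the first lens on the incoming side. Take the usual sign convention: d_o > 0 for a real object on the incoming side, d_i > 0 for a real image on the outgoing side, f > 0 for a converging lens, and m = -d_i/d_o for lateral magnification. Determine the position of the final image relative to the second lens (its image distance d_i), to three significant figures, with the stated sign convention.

Applying the thin-lens equation to the first lens, 1/(-7) = 1/16.5 + 1/d_i1, which gives d_i1 = -4.915 cm.
The intermediate image is virtual, 4.915 cm to the left of lens 1, so d_o2 = L - d_i1 = 44.5 - (-4.915) = 49.415 cm.
Applying the thin-lens equation again with f_2 = 23.5 cm and d_o2 = 49.415 cm gives d_i2 = 44.810 cm.

44.8 cm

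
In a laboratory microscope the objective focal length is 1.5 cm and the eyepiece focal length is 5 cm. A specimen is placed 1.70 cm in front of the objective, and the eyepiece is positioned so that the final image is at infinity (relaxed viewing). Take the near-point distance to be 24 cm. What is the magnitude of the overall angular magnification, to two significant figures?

Objective: 1/d_i = 1/f_obj - 1/d_o = 1/1.5 - 1/1.70 = 0.07843 cm^-1, so d_i = 12.750 cm.
m_obj = -d_i/d_o = -12.750/1.70 = -7.500.
Eyepiece angular magnification (image at infinity): M_eye = D/f_e = 24/5 = 4.800.
Overall M = m_obj x M_eye = (-7.500)(4.800) = -36.00.
|M| = 36.00.

36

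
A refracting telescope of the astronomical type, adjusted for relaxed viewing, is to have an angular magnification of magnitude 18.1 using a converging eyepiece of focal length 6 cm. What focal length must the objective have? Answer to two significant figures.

|M| = f_obj/|f_eye|, so f_obj = |M| x |f_eye| = 18.1 x 6 = 108.600 cm.

110 cm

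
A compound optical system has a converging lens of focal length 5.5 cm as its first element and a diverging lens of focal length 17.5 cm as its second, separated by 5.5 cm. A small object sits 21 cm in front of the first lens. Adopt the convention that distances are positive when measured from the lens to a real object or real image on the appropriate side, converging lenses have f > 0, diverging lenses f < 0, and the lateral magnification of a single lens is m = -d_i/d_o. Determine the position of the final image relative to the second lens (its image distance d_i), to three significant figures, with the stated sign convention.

First lens: d_i1 = 1/(1/5.5 - 1/21) = 7.452 cm.
Since 7.452 cm > 5.5 cm, the first image lies past the second lens and serves as a virtual object: d_o2 = L - d_i1 = -1.952 cm.
Second lens: d_i2 = 1/(1/(-17.5) - 1/(-1.952)) = 2.197 cm.

2.20 cm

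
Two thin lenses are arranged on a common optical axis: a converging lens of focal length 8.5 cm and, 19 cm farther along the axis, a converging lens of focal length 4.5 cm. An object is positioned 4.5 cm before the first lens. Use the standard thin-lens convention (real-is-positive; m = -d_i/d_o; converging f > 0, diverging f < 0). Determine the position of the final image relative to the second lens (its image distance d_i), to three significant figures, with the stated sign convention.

Applying the thin-lens equation to the first lens, 1/8.5 = 1/4.5 + 1/d_i1, which gives d_i1 = -9.563 cm.
With d_i1 < 0 the first image is virtual and lies on the object side; the object distance for lens 2 is d_o2 = 19 - (-9.563) = 28.562 cm.
Applying the thin-lens equation again with f_2 = 4.5 cm and d_o2 = 28.562 cm gives d_i2 = 5.342 cm.

5.34 cm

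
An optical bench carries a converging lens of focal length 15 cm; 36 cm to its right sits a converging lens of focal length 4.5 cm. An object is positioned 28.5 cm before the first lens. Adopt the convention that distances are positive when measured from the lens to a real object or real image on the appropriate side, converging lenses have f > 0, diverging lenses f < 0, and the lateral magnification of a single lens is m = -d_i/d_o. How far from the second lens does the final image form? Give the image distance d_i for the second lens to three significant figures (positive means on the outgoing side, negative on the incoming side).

-117 cm

Lens 1: 1/d_i1 = 1/f_1 - 1/d_o1 = 1/15 - 1/28.5 = 0.03158 cm^-1, so d_i1 = 31.667 cm.
The intermediate image is 31.667 cm to the right of lens 1, so d_o2 = L - d_i1 = 36 - 31.667 = 4.333 cm.
Lens 2: 1/d_i2 = 1/f_2 - 1/d_o2 = 1/4.5 - 1/(4.333) = -0.00855 cm^-1, so d_i2 = -117.000 cm.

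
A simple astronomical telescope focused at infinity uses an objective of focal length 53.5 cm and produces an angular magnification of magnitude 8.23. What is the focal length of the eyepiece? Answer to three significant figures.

|M| = f_obj/f_eye, so f_eye = f_obj/|M| = 53.5/8.23 = 6.501 cm.

6.50 cm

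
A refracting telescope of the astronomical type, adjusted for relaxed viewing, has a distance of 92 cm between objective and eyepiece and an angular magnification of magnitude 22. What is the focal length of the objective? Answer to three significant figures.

In normal adjustment the tube length equals f_obj + f_eye and |M| = f_obj/f_eye.
So f_obj = 22 f_eye and 22 f_eye + f_eye = 92 cm, giving f_eye = 92/23 = 4.000 cm and f_obj = 88.000 cm.

88.0 cm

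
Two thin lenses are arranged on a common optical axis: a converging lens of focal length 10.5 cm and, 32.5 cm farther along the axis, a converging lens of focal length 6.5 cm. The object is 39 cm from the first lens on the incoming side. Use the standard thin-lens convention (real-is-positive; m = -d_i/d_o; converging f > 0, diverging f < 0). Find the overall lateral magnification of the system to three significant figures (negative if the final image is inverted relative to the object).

0.206

Lens 1: 1/d_i1 = 1/f_1 - 1/d_o1 = 1/10.5 - 1/39 = 0.06960 cm^-1, so d_i1 = 14.368 cm.
m_1 = -(14.368)/39 = -0.3684.
Object distance for lens 2: d_o2 = 32.5 - 14.368 = 18.132 cm.
Lens 2: 1/d_i2 = 1/f_2 - 1/d_o2 = 1/6.5 - 1/(18.132) = 0.09869 cm^-1, so d_i2 = 10.132 cm.
m_2 = -(10.132)/(18.132) = -0.5588.
Overall magnification: m = m_1 m_2 = 0.2059.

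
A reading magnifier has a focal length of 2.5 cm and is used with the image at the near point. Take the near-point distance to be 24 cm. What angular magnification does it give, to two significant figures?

M = 1 + D/f = 1 + 24/2.5 = 10.600.

11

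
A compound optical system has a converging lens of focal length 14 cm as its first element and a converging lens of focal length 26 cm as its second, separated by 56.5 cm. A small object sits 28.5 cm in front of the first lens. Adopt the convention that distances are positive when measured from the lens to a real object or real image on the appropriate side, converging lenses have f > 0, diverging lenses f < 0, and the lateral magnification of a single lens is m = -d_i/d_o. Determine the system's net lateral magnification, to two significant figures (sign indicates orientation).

First lens: d_i1 = 1/(1/14 - 1/28.5) = 27.517 cm.
m_1 = -(27.517)/28.5 = -0.9655.
The intermediate image is 27.517 cm to the right of lens 1, so d_o2 = L - d_i1 = 56.5 - 27.517 = 28.983 cm.
Second lens: d_i2 = 1/(1/26 - 1/(28.983)) = 252.636 cm.
m_2 = -(252.636)/(28.983) = -8.7168.
The system's lateral magnification is m_1 m_2 = (-0.9655)(-8.7168) = 8.4162.

8.4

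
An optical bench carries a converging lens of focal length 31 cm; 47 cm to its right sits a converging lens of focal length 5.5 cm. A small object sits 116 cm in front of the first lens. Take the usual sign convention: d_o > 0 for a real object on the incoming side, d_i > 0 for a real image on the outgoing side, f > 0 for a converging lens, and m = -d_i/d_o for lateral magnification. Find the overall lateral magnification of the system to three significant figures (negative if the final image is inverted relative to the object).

-2.49

Lens 1: 1/d_i1 = 1/f_1 - 1/d_o1 = 1/31 - 1/116 = 0.02364 cm^-1, so d_i1 = 42.306 cm.
m_1 = -(42.306)/116 = -0.3647.
That image sits 4.694 cm in front of the second lens, so d_o2 = 4.694 cm.
Lens 2: 1/d_i2 = 1/f_2 - 1/d_o2 = 1/5.5 - 1/(4.694) = -0.03121 cm^-1, so d_i2 = -32.036 cm.
m_2 = -(-32.036)/(4.694) = 6.8248.
The system's lateral magnification is m_1 m_2 = (-0.3647)(6.8248) = -2.4891.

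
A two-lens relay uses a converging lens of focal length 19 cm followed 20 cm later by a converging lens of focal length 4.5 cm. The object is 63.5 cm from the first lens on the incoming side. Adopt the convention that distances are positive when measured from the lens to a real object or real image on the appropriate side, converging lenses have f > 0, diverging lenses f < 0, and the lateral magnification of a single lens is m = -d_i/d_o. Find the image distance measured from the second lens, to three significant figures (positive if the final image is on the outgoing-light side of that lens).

2.76 cm

Lens 1: 1/d_i1 = 1/f_1 - 1/d_o1 = 1/19 - 1/63.5 = 0.03688 cm^-1, so d_i1 = 27.112 cm.
This image would form 27.112 cm past lens 1, i.e. 7.112 cm beyond lens 2, so it is a virtual object for lens 2: d_o2 = 20 - 27.112 = -7.112 cm.
Lens 2: 1/d_i2 = 1/f_2 - 1/d_o2 = 1/4.5 - 1/(-7.112) = 0.36282 cm^-1, so d_i2 = 2.756 cm.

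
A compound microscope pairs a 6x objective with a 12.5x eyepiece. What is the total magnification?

The overall magnification of a compound microscope is the product of the objective and eyepiece magnifications:
M = M_obj x M_eye = 6 x 12.5 = 75.

75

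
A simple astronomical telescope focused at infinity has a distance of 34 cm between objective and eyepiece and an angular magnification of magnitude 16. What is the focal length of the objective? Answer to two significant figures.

In normal adjustment the tube length equals f_obj + f_eye and |M| = f_obj/f_eye.
So f_obj = 16 f_eye and 16 f_eye + f_eye = 34 cm, giving f_eye = 34/17 = 2.000 cm and f_obj = 32.000 cm.

32 cm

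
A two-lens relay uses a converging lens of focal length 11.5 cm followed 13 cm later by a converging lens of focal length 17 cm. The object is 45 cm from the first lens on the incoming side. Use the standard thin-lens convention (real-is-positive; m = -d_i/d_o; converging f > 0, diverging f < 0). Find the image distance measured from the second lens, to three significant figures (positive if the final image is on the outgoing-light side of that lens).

Lens 1: 1/d_i1 = 1/f_1 - 1/d_o1 = 1/11.5 - 1/45 = 0.06473 cm^-1, so d_i1 = 15.448 cm.
This image would form 15.448 cm past lens 1, i.e. 2.448 cm beyond lens 2, so it is a virtual object for lens 2: d_o2 = 13 - 15.448 = -2.448 cm.
Lens 2: 1/d_i2 = 1/f_2 - 1/d_o2 = 1/17 - 1/(-2.448) = 0.46736 cm^-1, so d_i2 = 2.140 cm.

2.14 cm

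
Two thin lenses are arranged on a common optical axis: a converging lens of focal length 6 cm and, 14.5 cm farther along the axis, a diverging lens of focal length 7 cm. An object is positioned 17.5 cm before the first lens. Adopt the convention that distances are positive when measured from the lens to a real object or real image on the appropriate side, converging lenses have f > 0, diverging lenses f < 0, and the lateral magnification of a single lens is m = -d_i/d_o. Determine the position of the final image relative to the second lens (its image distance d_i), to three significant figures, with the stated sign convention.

First lens: d_i1 = 1/(1/6 - 1/17.5) = 9.130 cm.
The intermediate image is 9.130 cm to the right of lens 1, so d_o2 = L - d_i1 = 14.5 - 9.130 = 5.370 cm.
Second lens: d_i2 = 1/(1/(-7) - 1/(5.370)) = -3.039 cm.

-3.04 cm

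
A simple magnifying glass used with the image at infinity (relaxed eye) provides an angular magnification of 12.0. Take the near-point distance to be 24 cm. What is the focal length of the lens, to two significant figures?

2.0 cm

For the image at infinity, M = D/f.
f = D/M = 24/12.0 = 2.000 cm.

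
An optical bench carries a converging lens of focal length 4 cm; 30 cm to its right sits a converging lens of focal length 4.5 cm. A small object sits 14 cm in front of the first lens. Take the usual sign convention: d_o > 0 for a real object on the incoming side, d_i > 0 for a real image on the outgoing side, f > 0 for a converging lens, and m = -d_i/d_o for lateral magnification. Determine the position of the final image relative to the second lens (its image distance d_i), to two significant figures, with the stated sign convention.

5.5 cm

Lens 1: 1/d_i1 = 1/f_1 - 1/d_o1 = 1/4 - 1/14 = 0.17857 cm^-1, so d_i1 = 5.600 cm.
That image sits 24.400 cm in front of the second lens, so d_o2 = 24.400 cm.
Lens 2: 1/d_i2 = 1/f_2 - 1/d_o2 = 1/4.5 - 1/(24.400) = 0.18124 cm^-1, so d_i2 = 5.518 cm.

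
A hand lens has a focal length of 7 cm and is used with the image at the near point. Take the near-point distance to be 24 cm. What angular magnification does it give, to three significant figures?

M = 1 + D/f = 1 + 24/7 = 4.429.

4.43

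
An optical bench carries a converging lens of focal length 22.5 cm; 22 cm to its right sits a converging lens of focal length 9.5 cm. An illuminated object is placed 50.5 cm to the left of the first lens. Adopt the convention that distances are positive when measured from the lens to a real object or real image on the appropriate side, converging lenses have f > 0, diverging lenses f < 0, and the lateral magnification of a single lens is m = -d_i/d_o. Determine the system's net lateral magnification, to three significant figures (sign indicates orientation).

-0.272

First lens: d_i1 = 1/(1/22.5 - 1/50.5) = 40.580 cm.
m_1 = -(40.580)/50.5 = -0.8036.
This image would form 40.580 cm past lens 1, i.e. 18.580 cm beyond lens 2, so it is a virtual object for lens 2: d_o2 = 22 - 40.580 = -18.580 cm.
Second lens: d_i2 = 1/(1/9.5 - 1/(-18.580)) = 6.286 cm.
m_2 = -(6.286)/(-18.580) = 0.3383.
Total m = m_1 x m_2 = (-0.8036)(0.3383) = -0.2719.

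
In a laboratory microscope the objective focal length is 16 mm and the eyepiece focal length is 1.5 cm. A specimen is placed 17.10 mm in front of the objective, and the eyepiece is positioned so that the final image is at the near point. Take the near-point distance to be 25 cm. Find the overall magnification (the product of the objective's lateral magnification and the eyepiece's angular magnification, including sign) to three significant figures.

Convert to cm: f_obj = 16 mm = 1.6 cm; d_o = 17.10 mm = 1.71 cm.
Objective: 1/d_i = 1/f_obj - 1/d_o = 1/1.6 - 1/1.71 = 0.04020 cm^-1, so d_i = 24.873 cm.
m_obj = -d_i/d_o = -24.873/1.71 = -14.545.
Eyepiece angular magnification (image at near point): M_eye = 1 + D/f_e = 1 + 25/1.5 = 17.667.
Overall M = m_obj x M_eye = (-14.545)(17.667) = -256.97.

-257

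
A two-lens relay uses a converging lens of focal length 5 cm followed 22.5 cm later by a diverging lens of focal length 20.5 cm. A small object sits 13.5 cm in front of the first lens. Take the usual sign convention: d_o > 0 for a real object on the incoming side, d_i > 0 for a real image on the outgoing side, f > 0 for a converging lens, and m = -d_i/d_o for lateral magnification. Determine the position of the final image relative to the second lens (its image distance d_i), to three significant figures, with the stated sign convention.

-8.51 cm

Lens 1: 1/d_i1 = 1/f_1 - 1/d_o1 = 1/5 - 1/13.5 = 0.12593 cm^-1, so d_i1 = 7.941 cm.
The intermediate image is 7.941 cm to the right of lens 1, so d_o2 = L - d_i1 = 22.5 - 7.941 = 14.559 cm.
Lens 2: 1/d_i2 = 1/f_2 - 1/d_o2 = 1/(-20.5) - 1/(14.559) = -0.11747 cm^-1, so d_i2 = -8.513 cm.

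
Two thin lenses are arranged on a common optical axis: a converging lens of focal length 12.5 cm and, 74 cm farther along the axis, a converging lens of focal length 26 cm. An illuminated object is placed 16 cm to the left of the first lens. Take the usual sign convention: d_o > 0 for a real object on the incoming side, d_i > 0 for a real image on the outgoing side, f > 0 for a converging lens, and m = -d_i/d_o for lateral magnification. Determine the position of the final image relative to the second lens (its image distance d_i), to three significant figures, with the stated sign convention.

-47.9 cm

Lens 1: 1/d_i1 = 1/f_1 - 1/d_o1 = 1/12.5 - 1/16 = 0.01750 cm^-1, so d_i1 = 57.143 cm.
The intermediate image is 57.143 cm to the right of lens 1, so d_o2 = L - d_i1 = 74 - 57.143 = 16.857 cm.
Lens 2: 1/d_i2 = 1/f_2 - 1/d_o2 = 1/26 - 1/(16.857) = -0.02086 cm^-1, so d_i2 = -47.938 cm.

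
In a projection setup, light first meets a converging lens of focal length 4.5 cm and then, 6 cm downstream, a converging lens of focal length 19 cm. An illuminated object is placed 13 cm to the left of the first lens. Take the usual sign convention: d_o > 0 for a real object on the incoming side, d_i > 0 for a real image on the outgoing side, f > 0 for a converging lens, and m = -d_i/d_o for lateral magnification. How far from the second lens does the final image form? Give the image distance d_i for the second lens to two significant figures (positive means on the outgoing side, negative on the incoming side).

First lens: d_i1 = 1/(1/4.5 - 1/13) = 6.882 cm.
Since 6.882 cm > 6 cm, the first image lies past the second lens and serves as a virtual object: d_o2 = L - d_i1 = -0.882 cm.
Second lens: d_i2 = 1/(1/19 - 1/(-0.882)) = 0.843 cm.

0.84 cm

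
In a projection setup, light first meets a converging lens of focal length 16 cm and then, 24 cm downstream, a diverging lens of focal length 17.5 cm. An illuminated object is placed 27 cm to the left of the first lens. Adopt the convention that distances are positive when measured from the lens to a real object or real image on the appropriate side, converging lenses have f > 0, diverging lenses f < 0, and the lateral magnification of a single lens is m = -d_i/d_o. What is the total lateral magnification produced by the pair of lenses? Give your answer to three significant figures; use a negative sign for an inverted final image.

-11.4

First lens: d_i1 = 1/(1/16 - 1/27) = 39.273 cm.
m_1 = -(39.273)/27 = -1.4545.
Since 39.273 cm > 24 cm, the first image lies past the second lens and serves as a virtual object: d_o2 = L - d_i1 = -15.273 cm.
Second lens: d_i2 = 1/(1/(-17.5) - 1/(-15.273)) = 120.000 cm.
m_2 = -(120.000)/(-15.273) = 7.8571.
The system's lateral magnification is m_1 m_2 = (-1.4545)(7.8571) = -11.4286.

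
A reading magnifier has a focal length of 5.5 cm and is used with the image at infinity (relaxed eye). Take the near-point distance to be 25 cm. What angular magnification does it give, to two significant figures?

4.5

M = D/f = 25/5.5 = 4.545.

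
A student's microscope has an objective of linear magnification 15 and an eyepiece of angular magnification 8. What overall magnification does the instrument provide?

The overall magnification of a compound microscope is the product of the objective and eyepiece magnifications:
M = M_obj x M_eye = 15 x 8 = 120.

120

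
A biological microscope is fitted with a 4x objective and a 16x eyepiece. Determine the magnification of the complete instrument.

64

The overall magnification of a compound microscope is the product of the objective and eyepiece magnifications:
M = M_obj x M_eye = 4 x 16 = 64.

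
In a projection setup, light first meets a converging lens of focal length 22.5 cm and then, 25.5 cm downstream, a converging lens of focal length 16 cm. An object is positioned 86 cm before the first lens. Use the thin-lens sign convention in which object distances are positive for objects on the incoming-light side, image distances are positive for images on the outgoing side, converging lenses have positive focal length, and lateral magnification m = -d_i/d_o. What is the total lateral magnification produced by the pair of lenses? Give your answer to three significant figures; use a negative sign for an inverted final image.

-0.270

Applying the thin-lens equation to the first lens, 1/22.5 = 1/86 + 1/d_i1, which gives d_i1 = 30.472 cm.
Its lateral magnification is m_1 = -d_i1/d_o1 = -(30.472)/86 = -0.3543.
Since 30.472 cm > 25.5 cm, the first image lies past the second lens and serves as a virtual object: d_o2 = L - d_i1 = -4.972 cm.
Applying the thin-lens equation again with f_2 = 16 cm and d_o2 = -4.972 cm gives d_i2 = 3.794 cm.
m_2 = -(3.794)/(-4.972) = 0.7629.
Overall magnification: m = m_1 m_2 = -0.2703.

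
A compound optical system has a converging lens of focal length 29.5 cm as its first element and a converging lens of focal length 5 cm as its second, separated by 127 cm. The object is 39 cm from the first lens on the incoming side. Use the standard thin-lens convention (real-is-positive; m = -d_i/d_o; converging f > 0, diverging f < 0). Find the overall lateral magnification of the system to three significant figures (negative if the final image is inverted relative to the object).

17.4

Lens 1: 1/d_i1 = 1/f_1 - 1/d_o1 = 1/29.5 - 1/39 = 0.00826 cm^-1, so d_i1 = 121.105 cm.
m_1 = -(121.105)/39 = -3.1053.
The intermediate image is 121.105 cm to the right of lens 1, so d_o2 = L - d_i1 = 127 - 121.105 = 5.895 cm.
Lens 2: 1/d_i2 = 1/f_2 - 1/d_o2 = 1/5 - 1/(5.895) = 0.03036 cm^-1, so d_i2 = 32.941 cm.
m_2 = -(32.941)/(5.895) = -5.5882.
Overall magnification: m = m_1 m_2 = 17.3529.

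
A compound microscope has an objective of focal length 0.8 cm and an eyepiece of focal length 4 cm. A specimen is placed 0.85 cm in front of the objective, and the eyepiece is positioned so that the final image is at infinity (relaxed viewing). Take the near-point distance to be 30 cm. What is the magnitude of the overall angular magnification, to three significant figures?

120

Objective: 1/d_i = 1/f_obj - 1/d_o = 1/0.8 - 1/0.85 = 0.07353 cm^-1, so d_i = 13.600 cm.
m_obj = -d_i/d_o = -13.600/0.85 = -16.000.
Eyepiece angular magnification (image at infinity): M_eye = D/f_e = 30/4 = 7.500.
Overall M = m_obj x M_eye = (-16.000)(7.500) = -120.00.
|M| = 120.00.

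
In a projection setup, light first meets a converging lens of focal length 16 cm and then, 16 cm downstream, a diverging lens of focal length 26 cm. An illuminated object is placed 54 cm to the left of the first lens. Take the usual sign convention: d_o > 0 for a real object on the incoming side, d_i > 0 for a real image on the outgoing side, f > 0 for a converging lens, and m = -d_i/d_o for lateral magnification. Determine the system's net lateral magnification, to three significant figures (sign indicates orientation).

-0.568

Applying the thin-lens equation to the first lens, 1/16 = 1/54 + 1/d_i1, which gives d_i1 = 22.737 cm.
Its lateral magnification is m_1 = -d_i1/d_o1 = -(22.737)/54 = -0.4211.
This image would form 22.737 cm past lens 1, i.e. 6.737 cm beyond lens 2, so it is a virtual object for lens 2: d_o2 = 16 - 22.737 = -6.737 cm.
Applying the thin-lens equation again with f_2 = -26 cm and d_o2 = -6.737 cm gives d_i2 = 9.093 cm.
m_2 = -(9.093)/(-6.737) = 1.3497.
The system's lateral magnification is m_1 m_2 = (-0.4211)(1.3497) = -0.5683.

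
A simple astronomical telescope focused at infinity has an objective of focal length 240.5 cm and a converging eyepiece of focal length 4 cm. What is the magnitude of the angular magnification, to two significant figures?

|M| = f_obj/|f_eye| = 240.5/4 = 60.125.

60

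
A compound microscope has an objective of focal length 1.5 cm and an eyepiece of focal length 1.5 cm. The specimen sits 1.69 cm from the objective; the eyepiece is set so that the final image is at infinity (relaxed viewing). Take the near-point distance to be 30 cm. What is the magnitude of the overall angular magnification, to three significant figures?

158

Objective: 1/d_i = 1/f_obj - 1/d_o = 1/1.5 - 1/1.69 = 0.07495 cm^-1, so d_i = 13.342 cm.
m_obj = -d_i/d_o = -13.342/1.69 = -7.895.
Eyepiece angular magnification (image at infinity): M_eye = D/f_e = 30/1.5 = 20.000.
Overall M = m_obj x M_eye = (-7.895)(20.000) = -157.89.
|M| = 157.89.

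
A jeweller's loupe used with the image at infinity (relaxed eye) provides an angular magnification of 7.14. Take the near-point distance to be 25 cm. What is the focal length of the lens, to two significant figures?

3.5 cm

For the image at infinity, M = D/f.
f = D/M = 25/7.14 = 3.501 cm.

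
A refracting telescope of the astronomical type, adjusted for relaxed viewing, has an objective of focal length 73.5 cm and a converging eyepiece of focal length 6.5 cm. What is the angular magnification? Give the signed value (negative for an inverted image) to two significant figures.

M = -f_obj/f_eye = -73.5/(6.5) = -11.308.

-11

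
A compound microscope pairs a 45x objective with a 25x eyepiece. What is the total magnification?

1125

The overall magnification of a compound microscope is the product of the objective and eyepiece magnifications:
M = M_obj x M_eye = 45 x 25 = 1125.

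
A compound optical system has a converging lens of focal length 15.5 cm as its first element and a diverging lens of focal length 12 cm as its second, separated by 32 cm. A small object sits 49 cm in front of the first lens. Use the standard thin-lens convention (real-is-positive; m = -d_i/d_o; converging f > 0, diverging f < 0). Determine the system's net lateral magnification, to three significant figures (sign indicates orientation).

-0.260

Lens 1: 1/d_i1 = 1/f_1 - 1/d_o1 = 1/15.5 - 1/49 = 0.04411 cm^-1, so d_i1 = 22.672 cm.
m_1 = -(22.672)/49 = -0.4627.
Object distance for lens 2: d_o2 = 32 - 22.672 = 9.328 cm.
Lens 2: 1/d_i2 = 1/f_2 - 1/d_o2 = 1/(-12) - 1/(9.328) = -0.19053 cm^-1, so d_i2 = -5.248 cm.
m_2 = -(-5.248)/(9.328) = 0.5626.
Total m = m_1 x m_2 = (-0.4627)(0.5626) = -0.2603.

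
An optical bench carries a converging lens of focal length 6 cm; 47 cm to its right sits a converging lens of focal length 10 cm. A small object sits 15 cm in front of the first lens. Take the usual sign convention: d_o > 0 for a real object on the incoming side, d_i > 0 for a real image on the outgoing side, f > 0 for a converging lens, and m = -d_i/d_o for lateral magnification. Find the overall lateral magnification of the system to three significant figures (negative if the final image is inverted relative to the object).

0.247

Applying the thin-lens equation to the first lens, 1/6 = 1/15 + 1/d_i1, which gives d_i1 = 10.000 cm.
Its lateral magnification is m_1 = -d_i1/d_o1 = -(10.000)/15 = -0.6667.
Object distance for lens 2: d_o2 = 47 - 10.000 = 37.000 cm.
Applying the thin-lens equation again with f_2 = 10 cm and d_o2 = 37.000 cm gives d_i2 = 13.704 cm.
m_2 = -(13.704)/(37.000) = -0.3704.
The system's lateral magnification is m_1 m_2 = (-0.6667)(-0.3704) = 0.2469.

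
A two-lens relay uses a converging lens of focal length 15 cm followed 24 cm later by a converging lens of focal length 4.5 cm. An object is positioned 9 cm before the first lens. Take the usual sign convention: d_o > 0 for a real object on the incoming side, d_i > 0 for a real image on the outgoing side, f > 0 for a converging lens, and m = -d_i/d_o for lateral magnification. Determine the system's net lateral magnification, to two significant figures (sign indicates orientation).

Lens 1: 1/d_i1 = 1/f_1 - 1/d_o1 = 1/15 - 1/9 = -0.04444 cm^-1, so d_i1 = -22.500 cm.
m_1 = -(-22.500)/9 = 2.5000.
The intermediate image is virtual, 22.500 cm to the left of lens 1, so d_o2 = L - d_i1 = 24 - (-22.500) = 46.500 cm.
Lens 2: 1/d_i2 = 1/f_2 - 1/d_o2 = 1/4.5 - 1/(46.500) = 0.20072 cm^-1, so d_i2 = 4.982 cm.
m_2 = -(4.982)/(46.500) = -0.1071.
Overall magnification: m = m_1 m_2 = -0.2679.

-0.27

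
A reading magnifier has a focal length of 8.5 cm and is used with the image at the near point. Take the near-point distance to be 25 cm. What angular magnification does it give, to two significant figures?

3.9

M = 1 + D/f = 1 + 25/8.5 = 3.941.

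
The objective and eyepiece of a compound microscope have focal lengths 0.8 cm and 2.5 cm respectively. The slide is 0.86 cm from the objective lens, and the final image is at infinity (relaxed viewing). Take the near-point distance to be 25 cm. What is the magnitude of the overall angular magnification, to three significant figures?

133

Objective: 1/d_i = 1/f_obj - 1/d_o = 1/0.8 - 1/0.86 = 0.08721 cm^-1, so d_i = 11.467 cm.
m_obj = -d_i/d_o = -11.467/0.86 = -13.333.
Eyepiece angular magnification (image at infinity): M_eye = D/f_e = 25/2.5 = 10.000.
Overall M = m_obj x M_eye = (-13.333)(10.000) = -133.33.
|M| = 133.33.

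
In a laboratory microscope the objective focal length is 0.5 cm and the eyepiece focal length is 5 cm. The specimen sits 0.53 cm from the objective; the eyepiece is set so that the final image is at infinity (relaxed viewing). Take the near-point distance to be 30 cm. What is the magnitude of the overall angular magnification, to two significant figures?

Objective: 1/d_i = 1/f_obj - 1/d_o = 1/0.5 - 1/0.53 = 0.11321 cm^-1, so d_i = 8.833 cm.
m_obj = -d_i/d_o = -8.833/0.53 = -16.667.
Eyepiece angular magnification (image at infinity): M_eye = D/f_e = 30/5 = 6.000.
Overall M = m_obj x M_eye = (-16.667)(6.000) = -100.00.
|M| = 100.00.

100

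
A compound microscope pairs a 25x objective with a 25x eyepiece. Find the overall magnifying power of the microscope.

625

The overall magnification of a compound microscope is the product of the objective and eyepiece magnifications:
M = M_obj x M_eye = 25 x 25 = 625.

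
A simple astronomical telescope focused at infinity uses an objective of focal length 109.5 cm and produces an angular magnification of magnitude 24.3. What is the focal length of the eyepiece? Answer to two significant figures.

|M| = f_obj/f_eye, so f_eye = f_obj/|M| = 109.5/24.3 = 4.506 cm.

4.5 cm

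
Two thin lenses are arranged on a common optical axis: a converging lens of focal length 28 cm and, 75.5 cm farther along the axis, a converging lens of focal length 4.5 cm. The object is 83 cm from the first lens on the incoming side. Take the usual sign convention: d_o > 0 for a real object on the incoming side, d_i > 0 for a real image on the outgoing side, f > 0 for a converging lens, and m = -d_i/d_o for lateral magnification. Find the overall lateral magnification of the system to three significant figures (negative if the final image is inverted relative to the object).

0.0797

First lens: d_i1 = 1/(1/28 - 1/83) = 42.255 cm.
m_1 = -(42.255)/83 = -0.5091.
The intermediate image is 42.255 cm to the right of lens 1, so d_o2 = L - d_i1 = 75.5 - 42.255 = 33.245 cm.
Second lens: d_i2 = 1/(1/4.5 - 1/(33.245)) = 5.204 cm.
m_2 = -(5.204)/(33.245) = -0.1565.
The system's lateral magnification is m_1 m_2 = (-0.5091)(-0.1565) = 0.0797.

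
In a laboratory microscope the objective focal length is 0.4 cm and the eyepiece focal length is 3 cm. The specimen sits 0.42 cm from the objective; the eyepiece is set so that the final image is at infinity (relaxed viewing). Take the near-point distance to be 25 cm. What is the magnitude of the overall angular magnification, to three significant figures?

167

Objective: 1/d_i = 1/f_obj - 1/d_o = 1/0.4 - 1/0.42 = 0.11905 cm^-1, so d_i = 8.400 cm.
m_obj = -d_i/d_o = -8.400/0.42 = -20.000.
Eyepiece angular magnification (image at infinity): M_eye = D/f_e = 25/3 = 8.333.
Overall M = m_obj x M_eye = (-20.000)(8.333) = -166.67.
|M| = 166.67.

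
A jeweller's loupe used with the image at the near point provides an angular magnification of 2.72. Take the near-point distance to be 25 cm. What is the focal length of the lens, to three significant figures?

14.5 cm

For the image at the near point, M = 1 + D/f.
f = D/(M - 1) = 25/(2.72 - 1) = 14.535 cm.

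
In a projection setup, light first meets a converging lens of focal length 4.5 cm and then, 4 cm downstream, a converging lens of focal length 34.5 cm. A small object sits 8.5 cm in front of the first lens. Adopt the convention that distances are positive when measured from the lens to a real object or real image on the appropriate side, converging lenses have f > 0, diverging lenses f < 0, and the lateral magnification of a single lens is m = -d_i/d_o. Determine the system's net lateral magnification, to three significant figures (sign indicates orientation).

Lens 1: 1/d_i1 = 1/f_1 - 1/d_o1 = 1/4.5 - 1/8.5 = 0.10458 cm^-1, so d_i1 = 9.563 cm.
m_1 = -(9.563)/8.5 = -1.1250.
This image would form 9.563 cm past lens 1, i.e. 5.563 cm beyond lens 2, so it is a virtual object for lens 2: d_o2 = 4 - 9.563 = -5.563 cm.
Lens 2: 1/d_i2 = 1/f_2 - 1/d_o2 = 1/34.5 - 1/(-5.563) = 0.20876 cm^-1, so d_i2 = 4.790 cm.
m_2 = -(4.790)/(-5.563) = 0.8612.
The system's lateral magnification is m_1 m_2 = (-1.1250)(0.8612) = -0.9688.

-0.969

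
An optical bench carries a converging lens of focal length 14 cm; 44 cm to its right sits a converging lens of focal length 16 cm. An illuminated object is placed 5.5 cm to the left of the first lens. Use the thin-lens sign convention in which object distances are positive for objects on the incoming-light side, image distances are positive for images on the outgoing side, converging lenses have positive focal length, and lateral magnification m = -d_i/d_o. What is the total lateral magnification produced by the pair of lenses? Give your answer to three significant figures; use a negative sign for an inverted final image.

-0.711

First lens: d_i1 = 1/(1/14 - 1/5.5) = -9.059 cm.
m_1 = -(-9.059)/5.5 = 1.6471.
The intermediate image is virtual, 9.059 cm to the left of lens 1, so d_o2 = L - d_i1 = 44 - (-9.059) = 53.059 cm.
Second lens: d_i2 = 1/(1/16 - 1/(53.059)) = 22.908 cm.
m_2 = -(22.908)/(53.059) = -0.4317.
Overall magnification: m = m_1 m_2 = -0.7111.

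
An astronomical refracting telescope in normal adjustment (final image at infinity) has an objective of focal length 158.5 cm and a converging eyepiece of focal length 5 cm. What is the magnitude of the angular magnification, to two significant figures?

32

|M| = f_obj/|f_eye| = 158.5/5 = 31.700.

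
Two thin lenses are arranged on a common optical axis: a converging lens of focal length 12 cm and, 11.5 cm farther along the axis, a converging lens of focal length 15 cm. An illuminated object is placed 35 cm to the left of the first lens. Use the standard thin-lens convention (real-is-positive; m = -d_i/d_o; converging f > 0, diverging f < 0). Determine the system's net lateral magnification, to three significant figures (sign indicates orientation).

-0.360

Applying the thin-lens equation to the first lens, 1/12 = 1/35 + 1/d_i1, which gives d_i1 = 18.261 cm.
Its lateral magnification is m_1 = -d_i1/d_o1 = -(18.261)/35 = -0.5217.
Since 18.261 cm > 11.5 cm, the first image lies past the second lens and serves as a virtual object: d_o2 = L - d_i1 = -6.761 cm.
Applying the thin-lens equation again with f_2 = 15 cm and d_o2 = -6.761 cm gives d_i2 = 4.660 cm.
m_2 = -(4.660)/(-6.761) = 0.6893.
Overall magnification: m = m_1 m_2 = -0.3596.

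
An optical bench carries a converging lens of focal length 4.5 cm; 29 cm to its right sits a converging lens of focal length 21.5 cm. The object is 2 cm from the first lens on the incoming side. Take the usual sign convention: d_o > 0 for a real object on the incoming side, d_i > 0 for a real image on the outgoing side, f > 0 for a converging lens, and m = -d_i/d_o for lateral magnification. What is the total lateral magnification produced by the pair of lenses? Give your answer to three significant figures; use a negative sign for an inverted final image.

Applying the thin-lens equation to the first lens, 1/4.5 = 1/2 + 1/d_i1, which gives d_i1 = -3.600 cm.
Its lateral magnification is m_1 = -d_i1/d_o1 = -(-3.600)/2 = 1.8000.
The intermediate image is virtual, 3.600 cm to the left of lens 1, so d_o2 = L - d_i1 = 29 - (-3.600) = 32.600 cm.
Applying the thin-lens equation again with f_2 = 21.5 cm and d_o2 = 32.600 cm gives d_i2 = 63.144 cm.
m_2 = -(63.144)/(32.600) = -1.9369.
Total m = m_1 x m_2 = (1.8000)(-1.9369) = -3.4865.

-3.49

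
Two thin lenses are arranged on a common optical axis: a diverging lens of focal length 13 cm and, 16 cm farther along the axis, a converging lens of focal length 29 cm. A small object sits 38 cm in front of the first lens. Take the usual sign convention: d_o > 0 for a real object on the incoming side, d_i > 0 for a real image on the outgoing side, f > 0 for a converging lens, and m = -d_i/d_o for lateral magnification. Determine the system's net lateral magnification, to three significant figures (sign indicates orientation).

2.23

Applying the thin-lens equation to the first lens, 1/(-13) = 1/38 + 1/d_i1, which gives d_i1 = -9.686 cm.
Its lateral magnification is m_1 = -d_i1/d_o1 = -(-9.686)/38 = 0.2549.
With d_i1 < 0 the first image is virtual and lies on the object side; the object distance for lens 2 is d_o2 = 16 - (-9.686) = 25.686 cm.
Applying the thin-lens equation again with f_2 = 29 cm and d_o2 = 25.686 cm gives d_i2 = -224.793 cm.
m_2 = -(-224.793)/(25.686) = 8.7515.
Overall magnification: m = m_1 m_2 = 2.2308.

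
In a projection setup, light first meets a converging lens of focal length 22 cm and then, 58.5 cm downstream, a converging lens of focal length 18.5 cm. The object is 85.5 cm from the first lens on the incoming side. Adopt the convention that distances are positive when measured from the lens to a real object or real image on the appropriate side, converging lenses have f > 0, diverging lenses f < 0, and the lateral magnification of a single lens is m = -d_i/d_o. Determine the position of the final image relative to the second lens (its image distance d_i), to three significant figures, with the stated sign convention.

51.5 cm

First lens: d_i1 = 1/(1/22 - 1/85.5) = 29.622 cm.
That image sits 28.878 cm in front of the second lens, so d_o2 = 28.878 cm.
Second lens: d_i2 = 1/(1/18.5 - 1/(28.878)) = 51.479 cm.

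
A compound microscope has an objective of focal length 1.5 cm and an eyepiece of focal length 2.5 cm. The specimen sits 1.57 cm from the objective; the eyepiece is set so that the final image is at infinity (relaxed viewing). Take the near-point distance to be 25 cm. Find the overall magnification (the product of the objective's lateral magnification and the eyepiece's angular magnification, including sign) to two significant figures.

Objective: 1/d_i = 1/f_obj - 1/d_o = 1/1.5 - 1/1.57 = 0.02972 cm^-1, so d_i = 33.643 cm.
m_obj = -d_i/d_o = -33.643/1.57 = -21.429.
Eyepiece angular magnification (image at infinity): M_eye = D/f_e = 25/2.5 = 10.000.
Overall M = m_obj x M_eye = (-21.429)(10.000) = -214.29.

-210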